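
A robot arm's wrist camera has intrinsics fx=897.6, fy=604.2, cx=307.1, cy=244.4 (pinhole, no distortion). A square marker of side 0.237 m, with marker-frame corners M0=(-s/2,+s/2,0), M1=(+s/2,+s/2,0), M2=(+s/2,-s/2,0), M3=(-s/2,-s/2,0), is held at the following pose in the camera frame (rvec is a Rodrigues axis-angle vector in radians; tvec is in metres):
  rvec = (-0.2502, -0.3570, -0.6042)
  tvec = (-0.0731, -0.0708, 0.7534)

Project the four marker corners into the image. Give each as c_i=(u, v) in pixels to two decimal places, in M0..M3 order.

c0=(185.70, 317.45) c1=(407.35, 216.26) c2=(249.12, 77.48) c3=(15.90, 156.42)

Intrinsics K: fx=897.6, fy=604.2, cx=307.1, cy=244.4
Marker side s = 0.237 m; corners in marker frame (Z=0):
  M0 = (-0.1185, +0.1185, 0)
  M1 = (+0.1185, +0.1185, 0)
  M2 = (+0.1185, -0.1185, 0)
  M3 = (-0.1185, -0.1185, 0)
rvec = (-0.2502, -0.3570, -0.6042), |rvec| = θ = 0.74505 rad = 42.688°
Rodrigues: sinθ=0.67801, 1−cosθ=0.26495; R = I + sinθ·[k]× + (1−cosθ)·[k]×²:
    [+0.76493 +0.59246 -0.25272]
    [-0.50720 +0.79588 +0.33064]
    [+0.39703 -0.12473 +0.90929]
t = (-0.0731, -0.0708, 0.7534) m
M0: Pc = R·M0+t = (-0.09354, +0.08362, +0.69157); u = 897.6·(-0.09354)/0.69157 + 307.1 = 185.6969, v = 604.2·(+0.08362)/0.69157 + 244.4 = 317.4514
M1: Pc = R·M1+t = (+0.08775, -0.03659, +0.78567); u = 897.6·(+0.08775)/0.78567 + 307.1 = 407.3530, v = 604.2·(-0.03659)/0.78567 + 244.4 = 216.2604
M2: Pc = R·M2+t = (-0.05266, -0.22522, +0.81523); u = 897.6·(-0.05266)/0.81523 + 307.1 = 249.1160, v = 604.2·(-0.22522)/0.81523 + 244.4 = 77.4838
M3: Pc = R·M3+t = (-0.23395, -0.10501, +0.72113); u = 897.6·(-0.23395)/0.72113 + 307.1 = 15.8991, v = 604.2·(-0.10501)/0.72113 + 244.4 = 156.4185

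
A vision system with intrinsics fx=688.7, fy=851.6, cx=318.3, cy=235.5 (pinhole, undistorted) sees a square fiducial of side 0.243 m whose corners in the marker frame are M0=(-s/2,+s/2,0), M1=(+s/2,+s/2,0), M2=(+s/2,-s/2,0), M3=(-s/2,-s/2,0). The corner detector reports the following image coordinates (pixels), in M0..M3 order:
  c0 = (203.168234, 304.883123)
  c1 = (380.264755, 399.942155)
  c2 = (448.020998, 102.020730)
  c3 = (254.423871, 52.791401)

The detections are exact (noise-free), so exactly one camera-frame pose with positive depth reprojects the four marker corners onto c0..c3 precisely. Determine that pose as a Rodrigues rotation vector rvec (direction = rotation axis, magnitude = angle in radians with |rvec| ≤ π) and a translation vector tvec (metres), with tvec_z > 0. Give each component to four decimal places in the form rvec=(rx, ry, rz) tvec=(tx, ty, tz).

rvec=(0.0230, 0.5673, 0.2809) tvec=(-0.0058, -0.0184, 0.7307)

Intrinsics K: fx=688.7, fy=851.6, cx=318.3, cy=235.5
Marker side s = 0.243 m; corners in marker frame (Z=0):
  M0 = (-0.1215, +0.1215, 0)
  M1 = (+0.1215, +0.1215, 0)
  M2 = (+0.1215, -0.1215, 0)
  M3 = (-0.1215, -0.1215, 0)
Detected image corners:
  c0 = (203.168234, 304.883123) px
  c1 = (380.264755, 399.942155) px
  c2 = (448.020998, 102.020730) px
  c3 = (254.423871, 52.791401) px
Planar DLT: solve 8×8 A·h = b for H (H[2,2]=1):
  H  [+530.35368 -198.56263 +312.86182]
  H  [+143.44814 +1152.42718 +214.00115]
  H  [-0.72117 +0.13483 +1.00000]
B = K⁻¹H; ‖b₁‖=1.368533, ‖b₂‖=1.368533; λ = 2/(‖b₁‖+‖b₂‖) = 0.730710, sign → tz>0 ⇒ λ=+0.730710
r₁ = λ·B[:,0] = (+0.80626,+0.26881,-0.52697); r₂ = λ·B[:,1] = (-0.25621,+0.96159,+0.09852)
r₃ = r₁×r₂ = (+0.53321,+0.05558,+0.84416); SVD([r₁ r₂ r₃]) → R = UVᵀ:
  R  [+0.80626 -0.25621 +0.53321]
  R  [+0.26881 +0.96159 +0.05558]
  R  [-0.52697 +0.09852 +0.84416]
t = (-0.00577, -0.01845, +0.73071) m
tr R = 2.612000; θ = arccos((tr R − 1)/2) = 0.633434 rad = 36.293°
axis k = ((R−Rᵀ)₃₂, (R−Rᵀ)₁₃, (R−Rᵀ)₂₁) / (2 sinθ) = (+0.036271, +0.895544, +0.443491)
rvec = θ·k = (+0.022975, +0.567268, +0.280922)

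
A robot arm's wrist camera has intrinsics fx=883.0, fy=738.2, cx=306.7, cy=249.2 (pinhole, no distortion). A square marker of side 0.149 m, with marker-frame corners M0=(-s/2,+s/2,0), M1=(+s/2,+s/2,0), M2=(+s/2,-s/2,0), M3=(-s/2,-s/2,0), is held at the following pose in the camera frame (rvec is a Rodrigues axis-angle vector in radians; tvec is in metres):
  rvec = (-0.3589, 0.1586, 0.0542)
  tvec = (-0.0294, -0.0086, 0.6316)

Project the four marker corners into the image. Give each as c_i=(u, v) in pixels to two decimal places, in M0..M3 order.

c0=(151.14, 319.92) c1=(363.28, 327.41) c2=(375.27, 161.76) c3=(178.99, 160.89)

Intrinsics K: fx=883.0, fy=738.2, cx=306.7, cy=249.2
Marker side s = 0.149 m; corners in marker frame (Z=0):
  M0 = (-0.0745, +0.0745, 0)
  M1 = (+0.0745, +0.0745, 0)
  M2 = (+0.0745, -0.0745, 0)
  M3 = (-0.0745, -0.0745, 0)
rvec = (-0.3589, 0.1586, 0.0542), |rvec| = θ = 0.39611 rad = 22.695°
Rodrigues: sinθ=0.38583, 1−cosθ=0.07743; R = I + sinθ·[k]× + (1−cosθ)·[k]×²:
    [+0.98614 -0.08088 +0.14489]
    [+0.02470 +0.93498 +0.35383]
    [-0.16408 -0.34535 +0.92402]
t = (-0.0294, -0.0086, 0.6316) m
M0: Pc = R·M0+t = (-0.10889, +0.05922, +0.61810); u = 883.0·(-0.10889)/0.61810 + 306.7 = 151.1375, v = 738.2·(+0.05922)/0.61810 + 249.2 = 319.9223
M1: Pc = R·M1+t = (+0.03804, +0.06290, +0.59365); u = 883.0·(+0.03804)/0.59365 + 306.7 = 363.2832, v = 738.2·(+0.06290)/0.59365 + 249.2 = 327.4119
M2: Pc = R·M2+t = (+0.05009, -0.07642, +0.64510); u = 883.0·(+0.05009)/0.64510 + 306.7 = 375.2660, v = 738.2·(-0.07642)/0.64510 + 249.2 = 161.7564
M3: Pc = R·M3+t = (-0.09684, -0.08010, +0.66955); u = 883.0·(-0.09684)/0.66955 + 306.7 = 178.9865, v = 738.2·(-0.08010)/0.66955 + 249.2 = 160.8913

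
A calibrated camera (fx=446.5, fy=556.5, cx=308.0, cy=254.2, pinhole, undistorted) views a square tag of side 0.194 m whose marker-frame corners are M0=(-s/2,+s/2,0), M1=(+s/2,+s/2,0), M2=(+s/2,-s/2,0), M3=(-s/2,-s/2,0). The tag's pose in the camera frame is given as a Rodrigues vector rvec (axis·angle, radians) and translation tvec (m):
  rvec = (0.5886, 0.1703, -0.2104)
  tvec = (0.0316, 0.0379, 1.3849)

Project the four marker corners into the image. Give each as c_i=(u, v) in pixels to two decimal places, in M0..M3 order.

c0=(296.28, 304.18) c1=(354.97, 294.42) c2=(342.52, 230.82) c3=(279.76, 243.32)

Intrinsics K: fx=446.5, fy=556.5, cx=308.0, cy=254.2
Marker side s = 0.194 m; corners in marker frame (Z=0):
  M0 = (-0.0970, +0.0970, 0)
  M1 = (+0.0970, +0.0970, 0)
  M2 = (+0.0970, -0.0970, 0)
  M3 = (-0.0970, -0.0970, 0)
rvec = (0.5886, 0.1703, -0.2104), |rvec| = θ = 0.64786 rad = 37.120°
Rodrigues: sinθ=0.60348, 1−cosθ=0.20262; R = I + sinθ·[k]× + (1−cosθ)·[k]×²:
    [+0.96463 +0.24438 +0.09885]
    [-0.14760 +0.81138 -0.56558]
    [-0.21842 +0.53098 +0.81875]
t = (0.0316, 0.0379, 1.3849) m
M0: Pc = R·M0+t = (-0.03826, +0.13092, +1.45759); u = 446.5·(-0.03826)/1.45759 + 308.0 = 296.2786, v = 556.5·(+0.13092)/1.45759 + 254.2 = 304.1847
M1: Pc = R·M1+t = (+0.14887, +0.10229, +1.41522); u = 446.5·(+0.14887)/1.41522 + 308.0 = 354.9695, v = 556.5·(+0.10229)/1.41522 + 254.2 = 294.4218
M2: Pc = R·M2+t = (+0.10146, -0.05512, +1.31221); u = 446.5·(+0.10146)/1.31221 + 308.0 = 342.5249, v = 556.5·(-0.05512)/1.31221 + 254.2 = 230.8236
M3: Pc = R·M3+t = (-0.08567, -0.02649, +1.35458); u = 446.5·(-0.08567)/1.35458 + 308.0 = 279.7601, v = 556.5·(-0.02649)/1.35458 + 254.2 = 243.3185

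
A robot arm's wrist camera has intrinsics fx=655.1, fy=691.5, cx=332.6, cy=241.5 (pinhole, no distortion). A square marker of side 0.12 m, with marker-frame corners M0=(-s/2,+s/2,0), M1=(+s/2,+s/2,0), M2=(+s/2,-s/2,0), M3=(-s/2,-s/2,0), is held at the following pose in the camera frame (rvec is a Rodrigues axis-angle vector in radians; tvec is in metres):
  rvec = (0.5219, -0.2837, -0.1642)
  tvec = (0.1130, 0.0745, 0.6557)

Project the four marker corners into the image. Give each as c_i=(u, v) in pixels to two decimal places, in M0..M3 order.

c0=(392.04, 384.68) c1=(496.23, 352.41) c2=(501.84, 251.96) c3=(387.43, 283.05)

Intrinsics K: fx=655.1, fy=691.5, cx=332.6, cy=241.5
Marker side s = 0.12 m; corners in marker frame (Z=0):
  M0 = (-0.0600, +0.0600, 0)
  M1 = (+0.0600, +0.0600, 0)
  M2 = (+0.0600, -0.0600, 0)
  M3 = (-0.0600, -0.0600, 0)
rvec = (0.5219, -0.2837, -0.1642), |rvec| = θ = 0.61630 rad = 35.311°
Rodrigues: sinθ=0.57802, 1−cosθ=0.18398; R = I + sinθ·[k]× + (1−cosθ)·[k]×²:
    [+0.94796 +0.08228 -0.30759]
    [-0.22572 +0.85501 -0.46692]
    [+0.22457 +0.51205 +0.82908]
t = (0.1130, 0.0745, 0.6557) m
M0: Pc = R·M0+t = (+0.06106, +0.13934, +0.67295); u = 655.1·(+0.06106)/0.67295 + 332.6 = 392.0402, v = 691.5·(+0.13934)/0.67295 + 241.5 = 384.6849
M1: Pc = R·M1+t = (+0.17481, +0.11226, +0.69990); u = 655.1·(+0.17481)/0.69990 + 332.6 = 496.2253, v = 691.5·(+0.11226)/0.69990 + 241.5 = 352.4105
M2: Pc = R·M2+t = (+0.16494, +0.00966, +0.63845); u = 655.1·(+0.16494)/0.63845 + 332.6 = 501.8414, v = 691.5·(+0.00966)/0.63845 + 241.5 = 251.9588
M3: Pc = R·M3+t = (+0.05119, +0.03674, +0.61150); u = 655.1·(+0.05119)/0.61150 + 332.6 = 387.4349, v = 691.5·(+0.03674)/0.61150 + 241.5 = 283.0494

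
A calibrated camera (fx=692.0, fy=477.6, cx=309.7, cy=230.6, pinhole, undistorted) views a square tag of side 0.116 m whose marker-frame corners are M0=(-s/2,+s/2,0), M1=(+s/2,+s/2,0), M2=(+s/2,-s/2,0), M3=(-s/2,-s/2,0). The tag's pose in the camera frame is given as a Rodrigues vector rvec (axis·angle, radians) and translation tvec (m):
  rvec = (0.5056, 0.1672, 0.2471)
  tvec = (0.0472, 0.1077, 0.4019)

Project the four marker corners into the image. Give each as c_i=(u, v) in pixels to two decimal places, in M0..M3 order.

c0=(278.88, 384.78) c1=(458.73, 424.61) c2=(524.08, 327.47) c3=(314.91, 284.48)

Intrinsics K: fx=692.0, fy=477.6, cx=309.7, cy=230.6
Marker side s = 0.116 m; corners in marker frame (Z=0):
  M0 = (-0.0580, +0.0580, 0)
  M1 = (+0.0580, +0.0580, 0)
  M2 = (+0.0580, -0.0580, 0)
  M3 = (-0.0580, -0.0580, 0)
rvec = (0.5056, 0.1672, 0.2471), |rvec| = θ = 0.58707 rad = 33.636°
Rodrigues: sinθ=0.55392, 1−cosθ=0.16743; R = I + sinθ·[k]× + (1−cosθ)·[k]×²:
    [+0.95676 -0.19208 +0.21845]
    [+0.27422 +0.84615 -0.45698]
    [-0.09707 +0.49713 +0.86223]
t = (0.0472, 0.1077, 0.4019) m
M0: Pc = R·M0+t = (-0.01943, +0.14087, +0.43636); u = 692.0·(-0.01943)/0.43636 + 309.7 = 278.8831, v = 477.6·(+0.14087)/0.43636 + 230.6 = 384.7848
M1: Pc = R·M1+t = (+0.09155, +0.17268, +0.42510); u = 692.0·(+0.09155)/0.42510 + 309.7 = 458.7306, v = 477.6·(+0.17268)/0.42510 + 230.6 = 424.6060
M2: Pc = R·M2+t = (+0.11383, +0.07453, +0.36744); u = 692.0·(+0.11383)/0.36744 + 309.7 = 524.0828, v = 477.6·(+0.07453)/0.36744 + 230.6 = 327.4724
M3: Pc = R·M3+t = (+0.00285, +0.04272, +0.37870); u = 692.0·(+0.00285)/0.37870 + 309.7 = 314.9057, v = 477.6·(+0.04272)/0.37870 + 230.6 = 284.4754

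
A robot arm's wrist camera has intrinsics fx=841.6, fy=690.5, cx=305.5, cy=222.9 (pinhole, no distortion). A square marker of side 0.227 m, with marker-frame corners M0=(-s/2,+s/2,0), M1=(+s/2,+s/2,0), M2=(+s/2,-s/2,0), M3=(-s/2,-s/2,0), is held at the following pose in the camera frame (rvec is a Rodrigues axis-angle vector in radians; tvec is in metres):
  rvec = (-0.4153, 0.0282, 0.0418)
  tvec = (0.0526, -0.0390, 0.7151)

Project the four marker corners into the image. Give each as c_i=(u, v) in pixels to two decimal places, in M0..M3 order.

c0=(223.00, 285.24) c1=(508.77, 294.21) c2=(495.92, 96.24) c3=(244.44, 90.46)

Intrinsics K: fx=841.6, fy=690.5, cx=305.5, cy=222.9
Marker side s = 0.227 m; corners in marker frame (Z=0):
  M0 = (-0.1135, +0.1135, 0)
  M1 = (+0.1135, +0.1135, 0)
  M2 = (+0.1135, -0.1135, 0)
  M3 = (-0.1135, -0.1135, 0)
rvec = (-0.4153, 0.0282, 0.0418), |rvec| = θ = 0.41835 rad = 23.970°
Rodrigues: sinθ=0.40625, 1−cosθ=0.08624; R = I + sinθ·[k]× + (1−cosθ)·[k]×²:
    [+0.99875 -0.04636 +0.01883]
    [+0.03482 +0.91415 +0.40387]
    [-0.03594 -0.40271 +0.91462]
t = (0.0526, -0.0390, 0.7151) m
M0: Pc = R·M0+t = (-0.06602, +0.06080, +0.67347); u = 841.6·(-0.06602)/0.67347 + 305.5 = 222.9986, v = 690.5·(+0.06080)/0.67347 + 222.9 = 285.2416
M1: Pc = R·M1+t = (+0.16070, +0.06871, +0.66531); u = 841.6·(+0.16070)/0.66531 + 305.5 = 508.7749, v = 690.5·(+0.06871)/0.66531 + 222.9 = 294.2095
M2: Pc = R·M2+t = (+0.17122, -0.13880, +0.75673); u = 841.6·(+0.17122)/0.75673 + 305.5 = 495.9232, v = 690.5·(-0.13880)/0.75673 + 222.9 = 96.2439
M3: Pc = R·M3+t = (-0.05550, -0.14671, +0.76489); u = 841.6·(-0.05550)/0.76489 + 305.5 = 244.4384, v = 690.5·(-0.14671)/0.76489 + 222.9 = 90.4592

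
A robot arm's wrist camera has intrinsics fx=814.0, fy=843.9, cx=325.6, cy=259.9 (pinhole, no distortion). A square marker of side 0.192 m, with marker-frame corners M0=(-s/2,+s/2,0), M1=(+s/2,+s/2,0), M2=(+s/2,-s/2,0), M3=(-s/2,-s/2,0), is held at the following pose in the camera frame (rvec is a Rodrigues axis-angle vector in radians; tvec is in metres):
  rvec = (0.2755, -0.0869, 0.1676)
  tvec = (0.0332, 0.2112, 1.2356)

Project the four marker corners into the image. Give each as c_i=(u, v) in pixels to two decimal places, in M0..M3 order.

Intrinsics K: fx=814.0, fy=843.9, cx=325.6, cy=259.9
Marker side s = 0.192 m; corners in marker frame (Z=0):
  M0 = (-0.0960, +0.0960, 0)
  M1 = (+0.0960, +0.0960, 0)
  M2 = (+0.0960, -0.0960, 0)
  M3 = (-0.0960, -0.0960, 0)
rvec = (0.2755, -0.0869, 0.1676), |rvec| = θ = 0.33398 rad = 19.136°
Rodrigues: sinθ=0.32780, 1−cosθ=0.05525; R = I + sinθ·[k]× + (1−cosθ)·[k]×²:
    [+0.98234 -0.17636 -0.06242]
    [+0.15264 +0.94849 -0.27762]
    [+0.10817 +0.26319 +0.95866]
t = (0.0332, 0.2112, 1.2356) m
M0: Pc = R·M0+t = (-0.07804, +0.28760, +1.25048); u = 814.0·(-0.07804)/1.25048 + 325.6 = 274.8027, v = 843.9·(+0.28760)/1.25048 + 259.9 = 453.9903
M1: Pc = R·M1+t = (+0.11057, +0.31691, +1.27125); u = 814.0·(+0.11057)/1.27125 + 325.6 = 396.4024, v = 843.9·(+0.31691)/1.27125 + 259.9 = 470.2747
M2: Pc = R·M2+t = (+0.14444, +0.13480, +1.22072); u = 814.0·(+0.14444)/1.22072 + 325.6 = 421.9128, v = 843.9·(+0.13480)/1.22072 + 259.9 = 353.0885
M3: Pc = R·M3+t = (-0.04417, +0.10549, +1.19995); u = 814.0·(-0.04417)/1.19995 + 325.6 = 295.6338, v = 843.9·(+0.10549)/1.19995 + 259.9 = 334.0901

c0=(274.80, 453.99) c1=(396.40, 470.27) c2=(421.91, 353.09) c3=(295.63, 334.09)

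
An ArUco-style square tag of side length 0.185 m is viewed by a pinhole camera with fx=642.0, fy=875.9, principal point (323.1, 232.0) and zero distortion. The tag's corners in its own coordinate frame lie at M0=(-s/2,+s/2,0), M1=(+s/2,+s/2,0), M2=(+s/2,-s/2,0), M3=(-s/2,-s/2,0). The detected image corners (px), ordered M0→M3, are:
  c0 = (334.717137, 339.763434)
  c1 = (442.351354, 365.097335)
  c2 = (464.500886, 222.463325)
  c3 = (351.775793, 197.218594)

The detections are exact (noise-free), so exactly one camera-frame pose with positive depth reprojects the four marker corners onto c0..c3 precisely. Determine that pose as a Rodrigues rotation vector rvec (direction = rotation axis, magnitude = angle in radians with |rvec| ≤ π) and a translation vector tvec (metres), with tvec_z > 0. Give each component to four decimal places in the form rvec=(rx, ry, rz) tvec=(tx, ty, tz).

Intrinsics K: fx=642.0, fy=875.9, cx=323.1, cy=232.0
Marker side s = 0.185 m; corners in marker frame (Z=0):
  M0 = (-0.0925, +0.0925, 0)
  M1 = (+0.0925, +0.0925, 0)
  M2 = (+0.0925, -0.0925, 0)
  M3 = (-0.0925, -0.0925, 0)
Detected image corners:
  c0 = (334.717137, 339.763434) px
  c1 = (442.351354, 365.097335) px
  c2 = (464.500886, 222.463325) px
  c3 = (351.775793, 197.218594) px
Planar DLT: solve 8×8 A·h = b for H (H[2,2]=1):
  H  [+576.84787 -9.69732 +397.88178]
  H  [+123.71078 +838.65656 +282.67448]
  H  [-0.04622 +0.24153 +1.00000]
B = K⁻¹H; ‖b₁‖=0.935610, ‖b₂‖=0.935610; λ = 2/(‖b₁‖+‖b₂‖) = 1.068822, sign → tz>0 ⇒ λ=+1.068822
r₁ = λ·B[:,0] = (+0.98522,+0.16404,-0.04940); r₂ = λ·B[:,1] = (-0.14607,+0.95500,+0.25816)
r₃ = r₁×r₂ = (+0.08952,-0.24712,+0.96484); SVD([r₁ r₂ r₃]) → R = UVᵀ:
  R  [+0.98522 -0.14607 +0.08952]
  R  [+0.16404 +0.95500 -0.24712]
  R  [-0.04940 +0.25816 +0.96484]
t = (+0.12450, +0.06184, +1.06882) m
tr R = 2.905052; θ = arccos((tr R − 1)/2) = 0.309369 rad = 17.726°
axis k = ((R−Rᵀ)₃₂, (R−Rᵀ)₁₃, (R−Rᵀ)₂₁) / (2 sinθ) = (+0.829806, +0.228150, +0.509283)
rvec = θ·k = (+0.256717, +0.070583, +0.157557)

rvec=(0.2567, 0.0706, 0.1576) tvec=(0.1245, 0.0618, 1.0688)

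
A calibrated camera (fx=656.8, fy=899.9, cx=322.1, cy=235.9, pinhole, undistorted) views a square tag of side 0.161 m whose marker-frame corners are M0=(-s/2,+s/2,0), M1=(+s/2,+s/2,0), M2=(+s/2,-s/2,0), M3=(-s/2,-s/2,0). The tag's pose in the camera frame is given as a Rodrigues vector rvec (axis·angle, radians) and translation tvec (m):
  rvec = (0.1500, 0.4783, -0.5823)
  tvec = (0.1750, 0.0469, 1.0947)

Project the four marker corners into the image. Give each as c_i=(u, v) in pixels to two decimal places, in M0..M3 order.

c0=(415.65, 357.57) c1=(495.43, 298.83) c2=(439.37, 185.30) c3=(363.33, 251.71)

Intrinsics K: fx=656.8, fy=899.9, cx=322.1, cy=235.9
Marker side s = 0.161 m; corners in marker frame (Z=0):
  M0 = (-0.0805, +0.0805, 0)
  M1 = (+0.0805, +0.0805, 0)
  M2 = (+0.0805, -0.0805, 0)
  M3 = (-0.0805, -0.0805, 0)
rvec = (0.1500, 0.4783, -0.5823), |rvec| = θ = 0.76834 rad = 44.023°
Rodrigues: sinθ=0.69494, 1−cosθ=0.28093; R = I + sinθ·[k]× + (1−cosθ)·[k]×²:
    [+0.72977 +0.56082 +0.39104]
    [-0.49253 +0.82793 -0.26821]
    [-0.47418 +0.00313 +0.88042]
t = (0.1750, 0.0469, 1.0947) m
M0: Pc = R·M0+t = (+0.16140, +0.15320, +1.13312); u = 656.8·(+0.16140)/1.13312 + 322.1 = 415.6528, v = 899.9·(+0.15320)/1.13312 + 235.9 = 357.5659
M1: Pc = R·M1+t = (+0.27889, +0.07390, +1.05678); u = 656.8·(+0.27889)/1.05678 + 322.1 = 495.4345, v = 899.9·(+0.07390)/1.05678 + 235.9 = 298.8293
M2: Pc = R·M2+t = (+0.18860, -0.05940, +1.05628); u = 656.8·(+0.18860)/1.05628 + 322.1 = 439.3734, v = 899.9·(-0.05940)/1.05628 + 235.9 = 185.2960
M3: Pc = R·M3+t = (+0.07111, +0.01990, +1.13262); u = 656.8·(+0.07111)/1.13262 + 322.1 = 363.3349, v = 899.9·(+0.01990)/1.13262 + 235.9 = 251.7113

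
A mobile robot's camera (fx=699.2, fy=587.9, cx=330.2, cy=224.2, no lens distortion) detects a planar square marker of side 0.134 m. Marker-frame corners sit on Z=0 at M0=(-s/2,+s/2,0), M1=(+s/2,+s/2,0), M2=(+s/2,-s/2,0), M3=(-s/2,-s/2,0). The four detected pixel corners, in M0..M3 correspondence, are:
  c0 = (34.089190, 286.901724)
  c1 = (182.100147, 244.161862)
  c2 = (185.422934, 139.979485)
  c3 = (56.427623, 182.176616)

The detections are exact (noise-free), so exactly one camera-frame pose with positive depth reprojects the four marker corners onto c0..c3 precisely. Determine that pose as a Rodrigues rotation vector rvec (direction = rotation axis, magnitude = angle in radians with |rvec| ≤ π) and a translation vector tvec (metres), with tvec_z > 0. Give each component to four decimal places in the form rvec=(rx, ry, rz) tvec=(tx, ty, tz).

rvec=(-0.6382, 0.3278, -0.2297) tvec=(-0.1801, -0.0139, 0.5801)

Intrinsics K: fx=699.2, fy=587.9, cx=330.2, cy=224.2
Marker side s = 0.134 m; corners in marker frame (Z=0):
  M0 = (-0.0670, +0.0670, 0)
  M1 = (+0.0670, +0.0670, 0)
  M2 = (+0.0670, -0.0670, 0)
  M3 = (-0.0670, -0.0670, 0)
Detected image corners:
  c0 = (34.089190, 286.901724) px
  c1 = (182.100147, 244.161862) px
  c2 = (185.422934, 139.979485) px
  c3 = (56.427623, 182.176616) px
Planar DLT: solve 8×8 A·h = b for H (H[2,2]=1):
  H  [+983.60720 -219.10646 +113.14447]
  H  [-400.52491 +553.25298 +210.15097]
  H  [-0.39258 -1.06095 +1.00000]
B = K⁻¹H; ‖b₁‖=1.723849, ‖b₂‖=1.723849; λ = 2/(‖b₁‖+‖b₂‖) = 0.580097, sign → tz>0 ⇒ λ=+0.580097
r₁ = λ·B[:,0] = (+0.92361,-0.30836,-0.22774); r₂ = λ·B[:,1] = (+0.10887,+0.78062,-0.61545)
r₃ = r₁×r₂ = (+0.36756,+0.54364,+0.75455); SVD([r₁ r₂ r₃]) → R = UVᵀ:
  R  [+0.92361 +0.10887 +0.36756]
  R  [-0.30836 +0.78062 +0.54364]
  R  [-0.22774 -0.61545 +0.75455]
t = (-0.18008, -0.01386, +0.58010) m
tr R = 2.458780; θ = arccos((tr R − 1)/2) = 0.753367 rad = 43.165°
axis k = ((R−Rᵀ)₃₂, (R−Rᵀ)₁₃, (R−Rᵀ)₂₁) / (2 sinθ) = (-0.847173, +0.435093, -0.304947)
rvec = θ·k = (-0.638232, +0.327784, -0.229737)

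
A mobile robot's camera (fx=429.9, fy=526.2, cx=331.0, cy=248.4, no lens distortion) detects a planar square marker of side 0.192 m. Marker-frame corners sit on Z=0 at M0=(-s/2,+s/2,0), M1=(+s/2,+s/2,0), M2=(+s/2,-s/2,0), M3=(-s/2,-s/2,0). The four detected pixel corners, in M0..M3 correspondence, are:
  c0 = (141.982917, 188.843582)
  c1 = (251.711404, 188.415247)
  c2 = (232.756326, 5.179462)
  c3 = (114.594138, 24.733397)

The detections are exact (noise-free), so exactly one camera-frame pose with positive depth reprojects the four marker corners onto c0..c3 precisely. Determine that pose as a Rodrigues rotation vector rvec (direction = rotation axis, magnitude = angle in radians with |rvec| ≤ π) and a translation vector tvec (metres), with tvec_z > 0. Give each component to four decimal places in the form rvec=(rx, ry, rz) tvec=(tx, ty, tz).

rvec=(0.3137, 0.3382, -0.0180) tvec=(-0.2081, -0.1632, 0.6038)

Intrinsics K: fx=429.9, fy=526.2, cx=331.0, cy=248.4
Marker side s = 0.192 m; corners in marker frame (Z=0):
  M0 = (-0.0960, +0.0960, 0)
  M1 = (+0.0960, +0.0960, 0)
  M2 = (+0.0960, -0.0960, 0)
  M3 = (-0.0960, -0.0960, 0)
Detected image corners:
  c0 = (141.982917, 188.843582) px
  c1 = (251.711404, 188.415247) px
  c2 = (232.756326, 5.179462) px
  c3 = (114.594138, 24.733397) px
Planar DLT: solve 8×8 A·h = b for H (H[2,2]=1):
  H  [+491.44953 +213.78690 +182.83237]
  H  [-105.14222 +952.46375 +106.19185]
  H  [-0.54501 +0.49633 +1.00000]
B = K⁻¹H; ‖b₁‖=1.656105, ‖b₂‖=1.656105; λ = 2/(‖b₁‖+‖b₂‖) = 0.603826, sign → tz>0 ⇒ λ=+0.603826
r₁ = λ·B[:,0] = (+0.94366,+0.03470,-0.32909); r₂ = λ·B[:,1] = (+0.06953,+0.95150,+0.29970)
r₃ = r₁×r₂ = (+0.32353,-0.30569,+0.89548); SVD([r₁ r₂ r₃]) → R = UVᵀ:
  R  [+0.94366 +0.06953 +0.32353]
  R  [+0.03470 +0.95150 -0.30569]
  R  [-0.32909 +0.29970 +0.89548]
t = (-0.20811, -0.16319, +0.60383) m
tr R = 2.790635; θ = arccos((tr R − 1)/2) = 0.461652 rad = 26.451°
axis k = ((R−Rᵀ)₃₂, (R−Rᵀ)₁₃, (R−Rᵀ)₂₁) / (2 sinθ) = (+0.679560, +0.732577, -0.039097)
rvec = θ·k = (+0.313721, +0.338196, -0.018049)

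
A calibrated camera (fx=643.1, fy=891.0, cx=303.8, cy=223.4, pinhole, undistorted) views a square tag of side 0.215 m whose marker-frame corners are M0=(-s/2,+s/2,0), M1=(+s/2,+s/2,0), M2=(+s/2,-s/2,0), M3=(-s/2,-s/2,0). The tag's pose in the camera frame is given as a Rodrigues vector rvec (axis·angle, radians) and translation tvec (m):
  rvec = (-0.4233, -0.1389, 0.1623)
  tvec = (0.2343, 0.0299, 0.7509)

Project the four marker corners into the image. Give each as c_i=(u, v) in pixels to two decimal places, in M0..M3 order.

c0=(410.66, 360.11) c1=(596.07, 405.49) c2=(585.30, 171.64) c3=(420.85, 125.06)

Intrinsics K: fx=643.1, fy=891.0, cx=303.8, cy=223.4
Marker side s = 0.215 m; corners in marker frame (Z=0):
  M0 = (-0.1075, +0.1075, 0)
  M1 = (+0.1075, +0.1075, 0)
  M2 = (+0.1075, -0.1075, 0)
  M3 = (-0.1075, -0.1075, 0)
rvec = (-0.4233, -0.1389, 0.1623), |rvec| = θ = 0.47415 rad = 27.167°
Rodrigues: sinθ=0.45658, 1−cosθ=0.11032; R = I + sinθ·[k]× + (1−cosθ)·[k]×²:
    [+0.97761 -0.12744 -0.16747]
    [+0.18514 +0.89915 +0.39655]
    [+0.10004 -0.41868 +0.90261]
t = (0.2343, 0.0299, 0.7509) m
M0: Pc = R·M0+t = (+0.11551, +0.10666, +0.69514); u = 643.1·(+0.11551)/0.69514 + 303.8 = 410.6611, v = 891.0·(+0.10666)/0.69514 + 223.4 = 360.1076
M1: Pc = R·M1+t = (+0.32569, +0.14646, +0.71665); u = 643.1·(+0.32569)/0.71665 + 303.8 = 596.0689, v = 891.0·(+0.14646)/0.71665 + 223.4 = 405.4934
M2: Pc = R·M2+t = (+0.35309, -0.04686, +0.80666); u = 643.1·(+0.35309)/0.80666 + 303.8 = 585.2975, v = 891.0·(-0.04686)/0.80666 + 223.4 = 171.6450
M3: Pc = R·M3+t = (+0.14291, -0.08666, +0.78515); u = 643.1·(+0.14291)/0.78515 + 303.8 = 420.8512, v = 891.0·(-0.08666)/0.78515 + 223.4 = 125.0564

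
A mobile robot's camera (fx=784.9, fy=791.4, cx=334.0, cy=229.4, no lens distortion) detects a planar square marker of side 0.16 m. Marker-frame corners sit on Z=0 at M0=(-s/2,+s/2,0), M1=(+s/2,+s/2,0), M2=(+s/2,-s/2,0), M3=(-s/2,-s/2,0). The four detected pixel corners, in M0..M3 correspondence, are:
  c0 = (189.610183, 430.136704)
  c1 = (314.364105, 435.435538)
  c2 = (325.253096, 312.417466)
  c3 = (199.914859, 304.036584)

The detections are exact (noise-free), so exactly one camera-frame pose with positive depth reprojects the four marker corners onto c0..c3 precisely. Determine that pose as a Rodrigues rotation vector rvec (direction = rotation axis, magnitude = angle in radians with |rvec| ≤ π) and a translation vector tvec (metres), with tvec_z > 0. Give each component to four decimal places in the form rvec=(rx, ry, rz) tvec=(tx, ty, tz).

Intrinsics K: fx=784.9, fy=791.4, cx=334.0, cy=229.4
Marker side s = 0.16 m; corners in marker frame (Z=0):
  M0 = (-0.0800, +0.0800, 0)
  M1 = (+0.0800, +0.0800, 0)
  M2 = (+0.0800, -0.0800, 0)
  M3 = (-0.0800, -0.0800, 0)
Detected image corners:
  c0 = (189.610183, 430.136704) px
  c1 = (314.364105, 435.435538) px
  c2 = (325.253096, 312.417466) px
  c3 = (199.914859, 304.036584) px
Planar DLT: solve 8×8 A·h = b for H (H[2,2]=1):
  H  [+820.72551 -55.41704 +258.02967]
  H  [+99.15788 +793.98063 +370.75808]
  H  [+0.15234 +0.04211 +1.00000]
B = K⁻¹H; ‖b₁‖=0.995890, ‖b₂‖=0.995890; λ = 2/(‖b₁‖+‖b₂‖) = 1.004127, sign → tz>0 ⇒ λ=+1.004127
r₁ = λ·B[:,0] = (+0.98487,+0.08147,+0.15296); r₂ = λ·B[:,1] = (-0.08889,+0.99514,+0.04229)
r₃ = r₁×r₂ = (-0.14878,-0.05525,+0.98733); SVD([r₁ r₂ r₃]) → R = UVᵀ:
  R  [+0.98487 -0.08889 -0.14878]
  R  [+0.08147 +0.99514 -0.05525]
  R  [+0.15296 +0.04229 +0.98733]
t = (-0.09719, +0.17935, +1.00413) m
tr R = 2.967338; θ = arccos((tr R − 1)/2) = 0.180974 rad = 10.369°
axis k = ((R−Rᵀ)₃₂, (R−Rᵀ)₁₃, (R−Rᵀ)₂₁) / (2 sinθ) = (+0.270944, -0.838221, +0.473260)
rvec = θ·k = (+0.049034, -0.151697, +0.085648)

rvec=(0.0490, -0.1517, 0.0856) tvec=(-0.0972, 0.1794, 1.0041)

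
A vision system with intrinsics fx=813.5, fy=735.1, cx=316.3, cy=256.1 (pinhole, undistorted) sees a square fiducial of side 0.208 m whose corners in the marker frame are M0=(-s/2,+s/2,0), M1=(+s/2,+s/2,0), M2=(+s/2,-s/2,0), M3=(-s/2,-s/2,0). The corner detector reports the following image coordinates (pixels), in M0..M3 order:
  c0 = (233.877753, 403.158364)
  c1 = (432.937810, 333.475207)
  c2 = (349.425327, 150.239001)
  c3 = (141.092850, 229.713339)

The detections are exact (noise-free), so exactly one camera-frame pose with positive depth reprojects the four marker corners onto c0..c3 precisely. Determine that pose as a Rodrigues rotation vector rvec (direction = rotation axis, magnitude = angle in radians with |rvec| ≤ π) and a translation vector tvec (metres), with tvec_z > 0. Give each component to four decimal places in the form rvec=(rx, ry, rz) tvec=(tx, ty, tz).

rvec=(0.2366, 0.0676, -0.3966) tvec=(-0.0255, 0.0272, 0.7621)

Intrinsics K: fx=813.5, fy=735.1, cx=316.3, cy=256.1
Marker side s = 0.208 m; corners in marker frame (Z=0):
  M0 = (-0.1040, +0.1040, 0)
  M1 = (+0.1040, +0.1040, 0)
  M2 = (+0.1040, -0.1040, 0)
  M3 = (-0.1040, -0.1040, 0)
Detected image corners:
  c0 = (233.877753, 403.158364) px
  c1 = (432.937810, 333.475207) px
  c2 = (349.425327, 150.239001) px
  c3 = (141.092850, 229.713339) px
Planar DLT: solve 8×8 A·h = b for H (H[2,2]=1):
  H  [+936.41012 +505.73227 +289.07966]
  H  [-398.61900 +935.77835 +282.32822]
  H  [-0.14601 +0.28203 +1.00000]
B = K⁻¹H; ‖b₁‖=1.312140, ‖b₂‖=1.312140; λ = 2/(‖b₁‖+‖b₂‖) = 0.762114, sign → tz>0 ⇒ λ=+0.762114
r₁ = λ·B[:,0] = (+0.92053,-0.37450,-0.11127); r₂ = λ·B[:,1] = (+0.39021,+0.89528,+0.21494)
r₃ = r₁×r₂ = (+0.01913,-0.24128,+0.97027); SVD([r₁ r₂ r₃]) → R = UVᵀ:
  R  [+0.92053 +0.39021 +0.01913]
  R  [-0.37450 +0.89528 -0.24128]
  R  [-0.11127 +0.21494 +0.97027]
t = (-0.02550, +0.02719, +0.76211) m
tr R = 2.786076; θ = arccos((tr R − 1)/2) = 0.466745 rad = 26.742°
axis k = ((R−Rᵀ)₃₂, (R−Rᵀ)₁₃, (R−Rᵀ)₂₁) / (2 sinθ) = (+0.506936, +0.144896, -0.849718)
rvec = θ·k = (+0.236610, +0.067630, -0.396601)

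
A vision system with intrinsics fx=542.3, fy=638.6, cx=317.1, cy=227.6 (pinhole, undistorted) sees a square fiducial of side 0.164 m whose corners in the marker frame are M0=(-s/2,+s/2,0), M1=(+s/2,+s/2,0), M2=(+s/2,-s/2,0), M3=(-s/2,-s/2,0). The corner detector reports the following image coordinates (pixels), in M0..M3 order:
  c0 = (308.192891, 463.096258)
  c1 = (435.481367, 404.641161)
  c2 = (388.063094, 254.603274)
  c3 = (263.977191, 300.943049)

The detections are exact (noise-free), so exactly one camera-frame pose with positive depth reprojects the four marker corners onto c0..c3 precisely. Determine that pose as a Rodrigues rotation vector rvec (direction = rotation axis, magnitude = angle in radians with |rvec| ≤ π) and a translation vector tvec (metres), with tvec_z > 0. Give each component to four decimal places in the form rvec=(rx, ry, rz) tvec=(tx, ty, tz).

rvec=(-0.2295, -0.2153, -0.3089) tvec=(0.0397, 0.1275, 0.6484)

Intrinsics K: fx=542.3, fy=638.6, cx=317.1, cy=227.6
Marker side s = 0.164 m; corners in marker frame (Z=0):
  M0 = (-0.0820, +0.0820, 0)
  M1 = (+0.0820, +0.0820, 0)
  M2 = (+0.0820, -0.0820, 0)
  M3 = (-0.0820, -0.0820, 0)
Detected image corners:
  c0 = (308.192891, 463.096258) px
  c1 = (435.481367, 404.641161) px
  c2 = (388.063094, 254.603274) px
  c3 = (263.977191, 300.943049) px
Planar DLT: solve 8×8 A·h = b for H (H[2,2]=1):
  H  [+897.06825 +177.73623 +350.31331]
  H  [-185.10890 +846.71616 +353.14523]
  H  [+0.37520 -0.29214 +1.00000]
B = K⁻¹H; ‖b₁‖=1.542355, ‖b₂‖=1.542355; λ = 2/(‖b₁‖+‖b₂‖) = 0.648359, sign → tz>0 ⇒ λ=+0.648359
r₁ = λ·B[:,0] = (+0.93027,-0.27464,+0.24326); r₂ = λ·B[:,1] = (+0.32325,+0.92716,-0.18941)
r₃ = r₁×r₂ = (-0.17352,+0.25484,+0.95129); SVD([r₁ r₂ r₃]) → R = UVᵀ:
  R  [+0.93027 +0.32325 -0.17352]
  R  [-0.27464 +0.92716 +0.25484]
  R  [+0.24326 -0.18941 +0.95129]
t = (+0.03971, +0.12746, +0.64836) m
tr R = 2.808718; θ = arccos((tr R − 1)/2) = 0.440921 rad = 25.263°
axis k = ((R−Rᵀ)₃₂, (R−Rᵀ)₁₃, (R−Rᵀ)₂₁) / (2 sinθ) = (-0.520476, -0.488300, -0.700477)
rvec = θ·k = (-0.229489, -0.215302, -0.308855)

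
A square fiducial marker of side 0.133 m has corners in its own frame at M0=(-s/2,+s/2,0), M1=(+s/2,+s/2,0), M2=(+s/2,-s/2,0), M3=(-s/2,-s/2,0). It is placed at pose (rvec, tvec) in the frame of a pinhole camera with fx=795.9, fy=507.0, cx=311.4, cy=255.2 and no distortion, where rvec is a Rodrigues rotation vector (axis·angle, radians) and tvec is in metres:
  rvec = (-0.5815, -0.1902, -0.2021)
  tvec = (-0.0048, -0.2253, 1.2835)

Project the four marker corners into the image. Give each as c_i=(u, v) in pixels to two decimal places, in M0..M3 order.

c0=(277.36, 188.60) c1=(358.81, 183.04) c2=(337.14, 145.50) c3=(259.53, 149.87)

Intrinsics K: fx=795.9, fy=507.0, cx=311.4, cy=255.2
Marker side s = 0.133 m; corners in marker frame (Z=0):
  M0 = (-0.0665, +0.0665, 0)
  M1 = (+0.0665, +0.0665, 0)
  M2 = (+0.0665, -0.0665, 0)
  M3 = (-0.0665, -0.0665, 0)
rvec = (-0.5815, -0.1902, -0.2021), |rvec| = θ = 0.64433 rad = 36.917°
Rodrigues: sinθ=0.60066, 1−cosθ=0.20050; R = I + sinθ·[k]× + (1−cosθ)·[k]×²:
    [+0.96280 +0.24182 -0.12055]
    [-0.13499 +0.81697 +0.56065]
    [+0.23407 -0.52353 +0.81923]
t = (-0.0048, -0.2253, 1.2835) m
M0: Pc = R·M0+t = (-0.05275, -0.16199, +1.23312); u = 795.9·(-0.05275)/1.23312 + 311.4 = 277.3561, v = 507.0·(-0.16199)/1.23312 + 255.2 = 188.5956
M1: Pc = R·M1+t = (+0.07531, -0.17995, +1.26425); u = 795.9·(+0.07531)/1.26425 + 311.4 = 358.8092, v = 507.0·(-0.17995)/1.26425 + 255.2 = 183.0358
M2: Pc = R·M2+t = (+0.04315, -0.28861, +1.33388); u = 795.9·(+0.04315)/1.33388 + 311.4 = 337.1441, v = 507.0·(-0.28861)/1.33388 + 255.2 = 145.5027
M3: Pc = R·M3+t = (-0.08491, -0.27065, +1.30275); u = 795.9·(-0.08491)/1.30275 + 311.4 = 259.5268, v = 507.0·(-0.27065)/1.30275 + 255.2 = 149.8685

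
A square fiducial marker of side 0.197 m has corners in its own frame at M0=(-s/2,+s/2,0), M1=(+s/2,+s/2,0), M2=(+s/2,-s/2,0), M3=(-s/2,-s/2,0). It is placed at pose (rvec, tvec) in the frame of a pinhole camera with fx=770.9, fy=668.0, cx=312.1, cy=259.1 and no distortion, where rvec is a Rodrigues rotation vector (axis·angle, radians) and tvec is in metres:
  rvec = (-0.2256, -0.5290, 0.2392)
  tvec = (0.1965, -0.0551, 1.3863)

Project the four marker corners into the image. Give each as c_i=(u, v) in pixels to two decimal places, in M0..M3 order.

Intrinsics K: fx=770.9, fy=668.0, cx=312.1, cy=259.1
Marker side s = 0.197 m; corners in marker frame (Z=0):
  M0 = (-0.0985, +0.0985, 0)
  M1 = (+0.0985, +0.0985, 0)
  M2 = (+0.0985, -0.0985, 0)
  M3 = (-0.0985, -0.0985, 0)
rvec = (-0.2256, -0.5290, 0.2392), |rvec| = θ = 0.62286 rad = 35.687°
Rodrigues: sinθ=0.58336, 1−cosθ=0.18779; R = I + sinθ·[k]× + (1−cosθ)·[k]×²:
    [+0.83685 -0.16626 -0.52157]
    [+0.28180 +0.94767 +0.15004]
    [+0.46933 -0.27254 +0.83991]
t = (0.1965, -0.0551, 1.3863) m
M0: Pc = R·M0+t = (+0.09769, +0.01049, +1.31323); u = 770.9·(+0.09769)/1.31323 + 312.1 = 369.4487, v = 668.0·(+0.01049)/1.31323 + 259.1 = 264.4351
M1: Pc = R·M1+t = (+0.26255, +0.06600, +1.40568); u = 770.9·(+0.26255)/1.40568 + 312.1 = 456.0882, v = 668.0·(+0.06600)/1.40568 + 259.1 = 290.4653
M2: Pc = R·M2+t = (+0.29531, -0.12069, +1.45937); u = 770.9·(+0.29531)/1.45937 + 312.1 = 468.0928, v = 668.0·(-0.12069)/1.45937 + 259.1 = 203.8573
M3: Pc = R·M3+t = (+0.13045, -0.17620, +1.36692); u = 770.9·(+0.13045)/1.36692 + 312.1 = 385.6684, v = 668.0·(-0.17620)/1.36692 + 259.1 = 172.9914

c0=(369.45, 264.44) c1=(456.09, 290.47) c2=(468.09, 203.86) c3=(385.67, 172.99)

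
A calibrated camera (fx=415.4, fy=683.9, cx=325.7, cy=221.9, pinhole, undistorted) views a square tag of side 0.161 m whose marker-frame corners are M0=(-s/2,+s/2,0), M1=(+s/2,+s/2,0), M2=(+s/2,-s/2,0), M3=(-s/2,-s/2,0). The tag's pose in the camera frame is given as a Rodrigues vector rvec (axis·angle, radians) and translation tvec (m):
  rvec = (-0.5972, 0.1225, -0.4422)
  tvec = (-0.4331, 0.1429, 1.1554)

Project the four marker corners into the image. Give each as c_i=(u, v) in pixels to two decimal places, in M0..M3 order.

Intrinsics K: fx=415.4, fy=683.9, cx=325.7, cy=221.9
Marker side s = 0.161 m; corners in marker frame (Z=0):
  M0 = (-0.0805, +0.0805, 0)
  M1 = (+0.0805, +0.0805, 0)
  M2 = (+0.0805, -0.0805, 0)
  M3 = (-0.0805, -0.0805, 0)
rvec = (-0.5972, 0.1225, -0.4422), |rvec| = θ = 0.75312 rad = 43.151°
Rodrigues: sinθ=0.68392, 1−cosθ=0.27044; R = I + sinθ·[k]× + (1−cosθ)·[k]×²:
    [+0.89961 +0.36669 +0.23716]
    [-0.43645 +0.73671 +0.51650]
    [+0.01467 -0.56815 +0.82279]
t = (-0.4331, 0.1429, 1.1554) m
M0: Pc = R·M0+t = (-0.47600, +0.23734, +1.10848); u = 415.4·(-0.47600)/1.10848 + 325.7 = 147.3205, v = 683.9·(+0.23734)/1.10848 + 221.9 = 368.3312
M1: Pc = R·M1+t = (-0.33116, +0.16707, +1.11084); u = 415.4·(-0.33116)/1.11084 + 325.7 = 201.8616, v = 683.9·(+0.16707)/1.11084 + 221.9 = 324.7586
M2: Pc = R·M2+t = (-0.39020, +0.04846, +1.20232); u = 415.4·(-0.39020)/1.20232 + 325.7 = 190.8863, v = 683.9·(+0.04846)/1.20232 + 221.9 = 249.4653
M3: Pc = R·M3+t = (-0.53504, +0.11873, +1.19996); u = 415.4·(-0.53504)/1.19996 + 325.7 = 140.4812, v = 683.9·(+0.11873)/1.19996 + 221.9 = 289.5681

c0=(147.32, 368.33) c1=(201.86, 324.76) c2=(190.89, 249.47) c3=(140.48, 289.57)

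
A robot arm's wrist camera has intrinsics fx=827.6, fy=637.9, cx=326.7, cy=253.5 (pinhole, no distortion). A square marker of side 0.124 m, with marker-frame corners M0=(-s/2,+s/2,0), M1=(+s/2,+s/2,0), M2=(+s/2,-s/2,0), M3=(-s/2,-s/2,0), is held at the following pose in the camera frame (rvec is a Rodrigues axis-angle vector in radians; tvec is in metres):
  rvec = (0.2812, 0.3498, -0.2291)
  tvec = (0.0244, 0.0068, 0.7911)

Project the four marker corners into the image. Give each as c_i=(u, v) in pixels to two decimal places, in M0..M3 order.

c0=(311.01, 311.61) c1=(430.00, 297.66) c2=(397.48, 201.19) c3=(276.10, 221.12)

Intrinsics K: fx=827.6, fy=637.9, cx=326.7, cy=253.5
Marker side s = 0.124 m; corners in marker frame (Z=0):
  M0 = (-0.0620, +0.0620, 0)
  M1 = (+0.0620, +0.0620, 0)
  M2 = (+0.0620, -0.0620, 0)
  M3 = (-0.0620, -0.0620, 0)
rvec = (0.2812, 0.3498, -0.2291), |rvec| = θ = 0.50391 rad = 28.872°
Rodrigues: sinθ=0.48285, 1−cosθ=0.12430; R = I + sinθ·[k]× + (1−cosθ)·[k]×²:
    [+0.91441 +0.26768 +0.30365]
    [-0.17138 +0.93560 -0.30868]
    [-0.36672 +0.23022 +0.90140]
t = (0.0244, 0.0068, 0.7911) m
M0: Pc = R·M0+t = (-0.01570, +0.07543, +0.82811); u = 827.6·(-0.01570)/0.82811 + 326.7 = 311.0122, v = 637.9·(+0.07543)/0.82811 + 253.5 = 311.6063
M1: Pc = R·M1+t = (+0.09769, +0.05418, +0.78264); u = 827.6·(+0.09769)/0.78264 + 326.7 = 430.0017, v = 637.9·(+0.05418)/0.78264 + 253.5 = 297.6617
M2: Pc = R·M2+t = (+0.06450, -0.06183, +0.75409); u = 827.6·(+0.06450)/0.75409 + 326.7 = 397.4849, v = 637.9·(-0.06183)/0.75409 + 253.5 = 201.1946
M3: Pc = R·M3+t = (-0.04889, -0.04058, +0.79956); u = 827.6·(-0.04889)/0.79956 + 326.7 = 276.0962, v = 637.9·(-0.04058)/0.79956 + 253.5 = 221.1234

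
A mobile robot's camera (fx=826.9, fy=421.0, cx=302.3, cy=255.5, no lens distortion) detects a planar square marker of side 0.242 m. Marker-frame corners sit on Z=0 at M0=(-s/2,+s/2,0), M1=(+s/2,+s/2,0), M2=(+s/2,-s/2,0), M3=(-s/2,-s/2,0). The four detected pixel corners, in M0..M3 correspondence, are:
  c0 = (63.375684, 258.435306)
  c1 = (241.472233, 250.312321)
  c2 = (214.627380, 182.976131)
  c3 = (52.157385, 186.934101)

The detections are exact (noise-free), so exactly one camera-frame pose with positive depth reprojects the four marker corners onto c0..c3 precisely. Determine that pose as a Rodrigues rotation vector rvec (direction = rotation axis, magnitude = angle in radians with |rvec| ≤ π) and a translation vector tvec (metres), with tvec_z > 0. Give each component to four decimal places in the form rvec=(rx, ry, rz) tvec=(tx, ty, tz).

Intrinsics K: fx=826.9, fy=421.0, cx=302.3, cy=255.5
Marker side s = 0.242 m; corners in marker frame (Z=0):
  M0 = (-0.1210, +0.1210, 0)
  M1 = (+0.1210, +0.1210, 0)
  M2 = (+0.1210, -0.1210, 0)
  M3 = (-0.1210, -0.1210, 0)
Detected image corners:
  c0 = (63.375684, 258.435306) px
  c1 = (241.472233, 250.312321) px
  c2 = (214.627380, 182.976131) px
  c3 = (52.157385, 186.934101) px
Planar DLT: solve 8×8 A·h = b for H (H[2,2]=1):
  H  [+732.49506 +21.88291 +144.63708]
  H  [+22.21690 +198.10841 +217.89416]
  H  [+0.21286 -0.40300 +1.00000]
B = K⁻¹H; ‖b₁‖=0.839068, ‖b₂‖=0.839068; λ = 2/(‖b₁‖+‖b₂‖) = 1.191798, sign → tz>0 ⇒ λ=+1.191798
r₁ = λ·B[:,0] = (+0.96299,-0.09107,+0.25369); r₂ = λ·B[:,1] = (+0.20713,+0.85230,-0.48029)
r₃ = r₁×r₂ = (-0.17248,+0.51506,+0.83962); SVD([r₁ r₂ r₃]) → R = UVᵀ:
  R  [+0.96299 +0.20713 -0.17248]
  R  [-0.09107 +0.85230 +0.51506]
  R  [+0.25369 -0.48029 +0.83962]
t = (-0.22724, -0.10646, +1.19180) m
tr R = 2.654914; θ = arccos((tr R − 1)/2) = 0.596233 rad = 34.162°
axis k = ((R−Rᵀ)₃₂, (R−Rᵀ)₁₃, (R−Rᵀ)₂₁) / (2 sinθ) = (-0.886286, -0.379470, -0.265518)
rvec = θ·k = (-0.528433, -0.226252, -0.158310)

rvec=(-0.5284, -0.2263, -0.1583) tvec=(-0.2272, -0.1065, 1.1918)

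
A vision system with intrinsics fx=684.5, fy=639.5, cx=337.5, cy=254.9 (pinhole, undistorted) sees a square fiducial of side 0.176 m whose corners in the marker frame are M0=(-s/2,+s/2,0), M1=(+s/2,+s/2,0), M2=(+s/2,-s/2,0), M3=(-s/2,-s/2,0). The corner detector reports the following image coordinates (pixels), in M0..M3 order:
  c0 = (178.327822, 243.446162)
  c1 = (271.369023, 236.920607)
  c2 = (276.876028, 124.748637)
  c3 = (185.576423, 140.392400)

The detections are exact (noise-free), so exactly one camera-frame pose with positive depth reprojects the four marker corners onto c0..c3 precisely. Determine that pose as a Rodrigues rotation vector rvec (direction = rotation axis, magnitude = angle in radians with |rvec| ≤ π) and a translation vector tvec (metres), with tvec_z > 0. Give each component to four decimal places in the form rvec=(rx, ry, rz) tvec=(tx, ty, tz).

rvec=(-0.1500, 0.5335, -0.0082) tvec=(-0.1661, -0.1100, 1.0201)

Intrinsics K: fx=684.5, fy=639.5, cx=337.5, cy=254.9
Marker side s = 0.176 m; corners in marker frame (Z=0):
  M0 = (-0.0880, +0.0880, 0)
  M1 = (+0.0880, +0.0880, 0)
  M2 = (+0.0880, -0.0880, 0)
  M3 = (-0.0880, -0.0880, 0)
Detected image corners:
  c0 = (178.327822, 243.446162) px
  c1 = (271.369023, 236.920607) px
  c2 = (276.876028, 124.748637) px
  c3 = (185.576423, 140.392400) px
Planar DLT: solve 8×8 A·h = b for H (H[2,2]=1):
  H  [+410.52192 -68.76248 +226.06546]
  H  [-155.75133 +583.89960 +185.94801]
  H  [-0.49602 -0.14168 +1.00000]
B = K⁻¹H; ‖b₁‖=0.980306, ‖b₂‖=0.980306; λ = 2/(‖b₁‖+‖b₂‖) = 1.020090, sign → tz>0 ⇒ λ=+1.020090
r₁ = λ·B[:,0] = (+0.86127,-0.04676,-0.50599); r₂ = λ·B[:,1] = (-0.03121,+0.98901,-0.14453)
r₃ = r₁×r₂ = (+0.50719,+0.14027,+0.85035); SVD([r₁ r₂ r₃]) → R = UVᵀ:
  R  [+0.86127 -0.03121 +0.50719]
  R  [-0.04676 +0.98901 +0.14027]
  R  [-0.50599 -0.14453 +0.85035]
t = (-0.16607, -0.10999, +1.02009) m
tr R = 2.700625; θ = arccos((tr R − 1)/2) = 0.554218 rad = 31.754°
axis k = ((R−Rᵀ)₃₂, (R−Rᵀ)₁₃, (R−Rᵀ)₂₁) / (2 sinθ) = (-0.270581, +0.962584, -0.014772)
rvec = θ·k = (-0.149961, +0.533481, -0.008187)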